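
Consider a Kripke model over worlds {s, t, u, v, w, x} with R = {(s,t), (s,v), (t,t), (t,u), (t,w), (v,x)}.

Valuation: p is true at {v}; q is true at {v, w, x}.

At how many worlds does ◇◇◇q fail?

s: successors {t, v}; ◇◇q there: t:T, v:F. ✓
t: successors {t, u, w}; ◇◇q there: t:T, u:F, w:F. ✓
u: no successors, so ◇◇◇q fails. ✗
v: successors {x}; ◇◇q there: x:F. ✗
w: no successors, so ◇◇◇q fails. ✗
x: no successors, so ◇◇◇q fails. ✗
Satisfying worlds: {s, t}.
So ◇◇◇q fails at the other 4 worlds.

4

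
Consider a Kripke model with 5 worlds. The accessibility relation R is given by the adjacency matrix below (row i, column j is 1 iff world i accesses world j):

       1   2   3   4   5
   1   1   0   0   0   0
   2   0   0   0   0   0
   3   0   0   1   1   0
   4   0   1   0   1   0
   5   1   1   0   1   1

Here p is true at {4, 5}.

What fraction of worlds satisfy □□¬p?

2/5

1: successors {1}; □¬p there: 1:T. ✓
2: no successors, so □□¬p holds vacuously. ✓
3: successors {3, 4}; □¬p there: 3:F, 4:F. ✗
4: successors {2, 4}; □¬p there: 2:T, 4:F. ✗
5: successors {1, 2, 4, 5}; □¬p there: 1:T, 2:T, 4:F, 5:F. ✗
That's 2 of 5 worlds, so 2/5.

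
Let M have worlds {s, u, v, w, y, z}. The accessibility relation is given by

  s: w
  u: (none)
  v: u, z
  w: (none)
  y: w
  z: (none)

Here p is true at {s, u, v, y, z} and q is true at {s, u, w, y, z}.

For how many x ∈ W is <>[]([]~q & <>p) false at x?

s: successors {w}; []([]~q & <>p) there: w:T. ✓
u: no successors, so <>[]([]~q & <>p) fails. ✗
v: successors {u, z}; []([]~q & <>p) there: u:T, z:T. ✓
w: no successors, so <>[]([]~q & <>p) fails. ✗
y: successors {w}; []([]~q & <>p) there: w:T. ✓
z: no successors, so <>[]([]~q & <>p) fails. ✗
Satisfying worlds: {s, v, y}.
So <>[]([]~q & <>p) fails at the other 3 worlds.

3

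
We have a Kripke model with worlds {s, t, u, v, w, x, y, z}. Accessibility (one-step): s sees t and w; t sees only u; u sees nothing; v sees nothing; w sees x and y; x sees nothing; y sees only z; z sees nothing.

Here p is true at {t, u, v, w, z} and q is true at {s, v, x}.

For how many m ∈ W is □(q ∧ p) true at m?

4

s: successors {t, w}; q ∧ p there: t:F, w:F. ✗
t: successors {u}; q ∧ p there: u:F. ✗
u: no successors, so □(q ∧ p) holds vacuously. ✓
v: no successors, so □(q ∧ p) holds vacuously. ✓
w: successors {x, y}; q ∧ p there: x:F, y:F. ✗
x: no successors, so □(q ∧ p) holds vacuously. ✓
y: successors {z}; q ∧ p there: z:F. ✗
z: no successors, so □(q ∧ p) holds vacuously. ✓
Satisfying worlds: {u, v, x, z}.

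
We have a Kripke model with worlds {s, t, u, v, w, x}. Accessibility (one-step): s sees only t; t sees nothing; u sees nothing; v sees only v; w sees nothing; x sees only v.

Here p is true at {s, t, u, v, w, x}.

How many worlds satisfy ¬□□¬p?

s: □□¬p is T. ✗
t: □□¬p is T. ✗
u: □□¬p is T. ✗
v: □□¬p is F. ✓
w: □□¬p is T. ✗
x: □□¬p is F. ✓
Satisfying worlds: {v, x}.

2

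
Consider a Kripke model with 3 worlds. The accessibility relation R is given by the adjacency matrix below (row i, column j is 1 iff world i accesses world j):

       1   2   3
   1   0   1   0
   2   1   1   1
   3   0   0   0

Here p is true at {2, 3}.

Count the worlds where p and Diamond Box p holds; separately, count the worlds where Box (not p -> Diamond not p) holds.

For p and Diamond Box p:
1: p is F, Diamond Box p is F. ✗
2: p is T, Diamond Box p is T. ✓
3: p is T, Diamond Box p is F. ✗
— 1 world.
For Box (not p -> Diamond not p):
1: successors {2}; not p -> Diamond not p there: 2:T. ✓
2: successors {1, 2, 3}; not p -> Diamond not p there: 1:F, 2:T, 3:T. ✗
3: no successors, so Box (not p -> Diamond not p) holds vacuously. ✓
— 2 worlds.

1 and 2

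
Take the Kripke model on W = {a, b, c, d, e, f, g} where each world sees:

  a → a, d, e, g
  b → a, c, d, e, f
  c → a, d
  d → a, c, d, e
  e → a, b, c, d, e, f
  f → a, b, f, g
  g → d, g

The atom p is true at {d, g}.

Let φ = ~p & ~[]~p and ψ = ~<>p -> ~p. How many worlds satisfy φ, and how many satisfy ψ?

For ~p & ~[]~p:
a: ~p is T, ~[]~p is T. ✓
b: ~p is T, ~[]~p is T. ✓
c: ~p is T, ~[]~p is T. ✓
d: ~p is F, ~[]~p is T. ✗
e: ~p is T, ~[]~p is T. ✓
f: ~p is T, ~[]~p is T. ✓
g: ~p is F, ~[]~p is T. ✗
— 5 worlds.
For ~<>p -> ~p:
a: ~<>p is F, ~p is T. ✓
b: ~<>p is F, ~p is T. ✓
c: ~<>p is F, ~p is T. ✓
d: ~<>p is F, ~p is F. ✓
e: ~<>p is F, ~p is T. ✓
f: ~<>p is F, ~p is T. ✓
g: ~<>p is F, ~p is F. ✓
— 7 worlds.

5 and 7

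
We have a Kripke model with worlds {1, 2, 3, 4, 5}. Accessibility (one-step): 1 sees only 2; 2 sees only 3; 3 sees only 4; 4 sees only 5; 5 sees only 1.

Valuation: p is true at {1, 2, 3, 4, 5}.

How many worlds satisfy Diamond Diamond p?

5

1: successors {2}; Diamond p there: 2:T. ✓
2: successors {3}; Diamond p there: 3:T. ✓
3: successors {4}; Diamond p there: 4:T. ✓
4: successors {5}; Diamond p there: 5:T. ✓
5: successors {1}; Diamond p there: 1:T. ✓
Satisfying worlds: {1, 2, 3, 4, 5}.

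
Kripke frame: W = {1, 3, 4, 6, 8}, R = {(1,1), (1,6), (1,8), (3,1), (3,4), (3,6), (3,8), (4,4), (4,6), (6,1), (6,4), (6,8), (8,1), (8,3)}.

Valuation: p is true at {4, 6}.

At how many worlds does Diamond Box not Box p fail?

1

1: successors {1, 6, 8}; Box not Box p there: 1:T, 6:F, 8:T. ✓
3: successors {1, 4, 6, 8}; Box not Box p there: 1:T, 4:F, 6:F, 8:T. ✓
4: successors {4, 6}; Box not Box p there: 4:F, 6:F. ✗
6: successors {1, 4, 8}; Box not Box p there: 1:T, 4:F, 8:T. ✓
8: successors {1, 3}; Box not Box p there: 1:T, 3:F. ✓
Satisfying worlds: {1, 3, 6, 8}.
So Diamond Box not Box p fails at the other 1 world.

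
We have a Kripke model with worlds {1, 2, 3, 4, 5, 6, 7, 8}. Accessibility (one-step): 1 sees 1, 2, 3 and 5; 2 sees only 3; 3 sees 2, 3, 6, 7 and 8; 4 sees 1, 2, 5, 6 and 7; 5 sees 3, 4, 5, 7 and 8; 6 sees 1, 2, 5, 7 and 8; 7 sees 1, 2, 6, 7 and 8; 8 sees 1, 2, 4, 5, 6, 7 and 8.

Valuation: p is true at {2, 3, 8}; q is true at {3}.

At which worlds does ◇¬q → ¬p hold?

1: ◇¬q is T, ¬p is T. ✓
2: ◇¬q is F, ¬p is F. ✓
3: ◇¬q is T, ¬p is F. ✗
4: ◇¬q is T, ¬p is T. ✓
5: ◇¬q is T, ¬p is T. ✓
6: ◇¬q is T, ¬p is T. ✓
7: ◇¬q is T, ¬p is T. ✓
8: ◇¬q is T, ¬p is F. ✗

{1, 2, 4, 5, 6, 7}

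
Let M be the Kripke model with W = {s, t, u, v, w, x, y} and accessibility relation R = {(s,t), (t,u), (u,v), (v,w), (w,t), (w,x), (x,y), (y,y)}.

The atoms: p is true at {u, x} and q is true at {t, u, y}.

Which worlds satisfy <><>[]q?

s: successors {t}; <>[]q there: t:F. ✗
t: successors {u}; <>[]q there: u:F. ✗
u: successors {v}; <>[]q there: v:F. ✗
v: successors {w}; <>[]q there: w:T. ✓
w: successors {t, x}; <>[]q there: t:F, x:T. ✓
x: successors {y}; <>[]q there: y:T. ✓
y: successors {y}; <>[]q there: y:T. ✓

{v, w, x, y}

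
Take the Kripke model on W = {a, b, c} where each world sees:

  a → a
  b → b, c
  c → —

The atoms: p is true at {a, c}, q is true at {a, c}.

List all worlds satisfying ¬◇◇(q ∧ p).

{c}

a: ◇◇(q ∧ p) is T. ✗
b: ◇◇(q ∧ p) is T. ✗
c: ◇◇(q ∧ p) is F. ✓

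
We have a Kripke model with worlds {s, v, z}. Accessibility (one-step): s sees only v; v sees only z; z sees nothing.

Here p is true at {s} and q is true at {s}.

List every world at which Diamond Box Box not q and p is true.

s: Diamond Box Box not q is T, p is T. ✓
v: Diamond Box Box not q is T, p is F. ✗
z: Diamond Box Box not q is F, p is F. ✗

{s}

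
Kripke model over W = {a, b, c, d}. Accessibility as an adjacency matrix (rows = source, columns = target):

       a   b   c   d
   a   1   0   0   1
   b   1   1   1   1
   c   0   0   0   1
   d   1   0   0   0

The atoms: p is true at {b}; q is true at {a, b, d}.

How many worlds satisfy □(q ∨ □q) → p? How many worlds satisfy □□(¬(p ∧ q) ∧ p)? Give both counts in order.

1 and 0

For □(q ∨ □q) → p:
a: □(q ∨ □q) is T, p is F. ✗
b: □(q ∨ □q) is T, p is T. ✓
c: □(q ∨ □q) is T, p is F. ✗
d: □(q ∨ □q) is T, p is F. ✗
— 1 world.
For □□(¬(p ∧ q) ∧ p):
a: successors {a, d}; □(¬(p ∧ q) ∧ p) there: a:F, d:F. ✗
b: successors {a, b, c, d}; □(¬(p ∧ q) ∧ p) there: a:F, b:F, c:F, d:F. ✗
c: successors {d}; □(¬(p ∧ q) ∧ p) there: d:F. ✗
d: successors {a}; □(¬(p ∧ q) ∧ p) there: a:F. ✗
— 0 worlds.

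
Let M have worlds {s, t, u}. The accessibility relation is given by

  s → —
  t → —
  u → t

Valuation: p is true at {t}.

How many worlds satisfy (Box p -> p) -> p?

3

s: Box p -> p is F, p is F. ✓
t: Box p -> p is T, p is T. ✓
u: Box p -> p is F, p is F. ✓
Satisfying worlds: {s, t, u}.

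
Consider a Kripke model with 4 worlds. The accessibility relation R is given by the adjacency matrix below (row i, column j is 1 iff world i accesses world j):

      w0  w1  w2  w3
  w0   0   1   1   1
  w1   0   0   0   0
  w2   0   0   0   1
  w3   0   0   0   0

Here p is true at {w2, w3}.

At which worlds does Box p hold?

w0: successors {w1, w2, w3}; p there: w1:F, w2:T, w3:T. ✗
w1: no successors, so Box p holds vacuously. ✓
w2: successors {w3}; p there: w3:T. ✓
w3: no successors, so Box p holds vacuously. ✓

{w1, w2, w3}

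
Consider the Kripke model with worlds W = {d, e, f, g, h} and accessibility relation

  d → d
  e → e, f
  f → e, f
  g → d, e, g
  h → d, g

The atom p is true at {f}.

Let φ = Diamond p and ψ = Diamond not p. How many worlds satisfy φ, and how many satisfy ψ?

For Diamond p:
d: successors {d}; p there: d:F. ✗
e: successors {e, f}; p there: e:F, f:T. ✓
f: successors {e, f}; p there: e:F, f:T. ✓
g: successors {d, e, g}; p there: d:F, e:F, g:F. ✗
h: successors {d, g}; p there: d:F, g:F. ✗
— 2 worlds.
For Diamond not p:
d: successors {d}; not p there: d:T. ✓
e: successors {e, f}; not p there: e:T, f:F. ✓
f: successors {e, f}; not p there: e:T, f:F. ✓
g: successors {d, e, g}; not p there: d:T, e:T, g:T. ✓
h: successors {d, g}; not p there: d:T, g:T. ✓
— 5 worlds.

2 and 5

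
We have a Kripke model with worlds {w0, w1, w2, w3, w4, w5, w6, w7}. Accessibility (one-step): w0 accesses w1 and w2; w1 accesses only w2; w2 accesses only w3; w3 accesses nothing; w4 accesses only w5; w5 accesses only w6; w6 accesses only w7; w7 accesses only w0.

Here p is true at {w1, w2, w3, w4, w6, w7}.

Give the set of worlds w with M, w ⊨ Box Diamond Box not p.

{w1, w3, w5}

w0: successors {w1, w2}; Diamond Box not p there: w1:F, w2:T. ✗
w1: successors {w2}; Diamond Box not p there: w2:T. ✓
w2: successors {w3}; Diamond Box not p there: w3:F. ✗
w3: no successors, so Box Diamond Box not p holds vacuously. ✓
w4: successors {w5}; Diamond Box not p there: w5:F. ✗
w5: successors {w6}; Diamond Box not p there: w6:T. ✓
w6: successors {w7}; Diamond Box not p there: w7:F. ✗
w7: successors {w0}; Diamond Box not p there: w0:F. ✗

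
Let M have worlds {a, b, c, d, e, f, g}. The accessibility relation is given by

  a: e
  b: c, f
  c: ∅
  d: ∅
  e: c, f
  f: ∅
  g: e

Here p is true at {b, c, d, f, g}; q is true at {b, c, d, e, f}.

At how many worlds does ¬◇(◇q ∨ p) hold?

3

a: ◇(◇q ∨ p) is T. ✗
b: ◇(◇q ∨ p) is T. ✗
c: ◇(◇q ∨ p) is F. ✓
d: ◇(◇q ∨ p) is F. ✓
e: ◇(◇q ∨ p) is T. ✗
f: ◇(◇q ∨ p) is F. ✓
g: ◇(◇q ∨ p) is T. ✗
Satisfying worlds: {c, d, f}.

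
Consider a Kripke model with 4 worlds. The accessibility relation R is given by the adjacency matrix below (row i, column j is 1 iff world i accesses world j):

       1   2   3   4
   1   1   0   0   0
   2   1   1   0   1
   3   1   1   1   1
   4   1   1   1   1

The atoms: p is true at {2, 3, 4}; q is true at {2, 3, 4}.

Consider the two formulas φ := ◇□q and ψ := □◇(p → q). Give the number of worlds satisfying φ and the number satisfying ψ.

For ◇□q:
1: successors {1}; □q there: 1:F. ✗
2: successors {1, 2, 4}; □q there: 1:F, 2:F, 4:F. ✗
3: successors {1, 2, 3, 4}; □q there: 1:F, 2:F, 3:F, 4:F. ✗
4: successors {1, 2, 3, 4}; □q there: 1:F, 2:F, 3:F, 4:F. ✗
— 0 worlds.
For □◇(p → q):
1: successors {1}; ◇(p → q) there: 1:T. ✓
2: successors {1, 2, 4}; ◇(p → q) there: 1:T, 2:T, 4:T. ✓
3: successors {1, 2, 3, 4}; ◇(p → q) there: 1:T, 2:T, 3:T, 4:T. ✓
4: successors {1, 2, 3, 4}; ◇(p → q) there: 1:T, 2:T, 3:T, 4:T. ✓
— 4 worlds.

0 and 4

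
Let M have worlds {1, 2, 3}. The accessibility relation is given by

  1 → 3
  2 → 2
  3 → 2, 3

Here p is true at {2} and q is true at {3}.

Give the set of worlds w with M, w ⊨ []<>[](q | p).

{1, 2, 3}

1: successors {3}; <>[](q | p) there: 3:T. ✓
2: successors {2}; <>[](q | p) there: 2:T. ✓
3: successors {2, 3}; <>[](q | p) there: 2:T, 3:T. ✓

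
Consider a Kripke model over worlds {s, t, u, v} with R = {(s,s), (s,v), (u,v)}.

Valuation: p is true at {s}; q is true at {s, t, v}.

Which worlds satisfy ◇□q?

s: successors {s, v}; □q there: s:T, v:T. ✓
t: no successors, so ◇□q fails. ✗
u: successors {v}; □q there: v:T. ✓
v: no successors, so ◇□q fails. ✗

{s, u}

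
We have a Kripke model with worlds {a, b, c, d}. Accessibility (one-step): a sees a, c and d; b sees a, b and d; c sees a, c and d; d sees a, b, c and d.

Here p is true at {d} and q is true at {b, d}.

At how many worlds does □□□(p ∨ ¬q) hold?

0

a: successors {a, c, d}; □□(p ∨ ¬q) there: a:F, c:F, d:F. ✗
b: successors {a, b, d}; □□(p ∨ ¬q) there: a:F, b:F, d:F. ✗
c: successors {a, c, d}; □□(p ∨ ¬q) there: a:F, c:F, d:F. ✗
d: successors {a, b, c, d}; □□(p ∨ ¬q) there: a:F, b:F, c:F, d:F. ✗
Satisfying worlds: ∅.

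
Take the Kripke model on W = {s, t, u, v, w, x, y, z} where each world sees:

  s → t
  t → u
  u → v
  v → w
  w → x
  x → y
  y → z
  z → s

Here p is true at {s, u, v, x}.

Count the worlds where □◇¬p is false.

s: successors {t}; ◇¬p there: t:F. ✗
t: successors {u}; ◇¬p there: u:F. ✗
u: successors {v}; ◇¬p there: v:T. ✓
v: successors {w}; ◇¬p there: w:F. ✗
w: successors {x}; ◇¬p there: x:T. ✓
x: successors {y}; ◇¬p there: y:T. ✓
y: successors {z}; ◇¬p there: z:F. ✗
z: successors {s}; ◇¬p there: s:T. ✓
Satisfying worlds: {u, w, x, z}.
So □◇¬p fails at the other 4 worlds.

4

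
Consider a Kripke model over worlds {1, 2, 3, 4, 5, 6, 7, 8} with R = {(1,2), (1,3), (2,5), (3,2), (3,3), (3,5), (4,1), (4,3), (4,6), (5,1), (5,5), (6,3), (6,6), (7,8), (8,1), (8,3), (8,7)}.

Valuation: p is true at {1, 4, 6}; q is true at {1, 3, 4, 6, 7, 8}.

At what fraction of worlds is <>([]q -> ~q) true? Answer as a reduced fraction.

1: successors {2, 3}; []q -> ~q there: 2:T, 3:T. ✓
2: successors {5}; []q -> ~q there: 5:T. ✓
3: successors {2, 3, 5}; []q -> ~q there: 2:T, 3:T, 5:T. ✓
4: successors {1, 3, 6}; []q -> ~q there: 1:T, 3:T, 6:F. ✓
5: successors {1, 5}; []q -> ~q there: 1:T, 5:T. ✓
6: successors {3, 6}; []q -> ~q there: 3:T, 6:F. ✓
7: successors {8}; []q -> ~q there: 8:F. ✗
8: successors {1, 3, 7}; []q -> ~q there: 1:T, 3:T, 7:F. ✓
That's 7 of 8 worlds, so 7/8.

7/8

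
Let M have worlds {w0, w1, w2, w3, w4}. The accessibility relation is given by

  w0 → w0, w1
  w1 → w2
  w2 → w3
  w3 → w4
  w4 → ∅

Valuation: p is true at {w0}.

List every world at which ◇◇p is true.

{w0}

w0: successors {w0, w1}; ◇p there: w0:T, w1:F. ✓
w1: successors {w2}; ◇p there: w2:F. ✗
w2: successors {w3}; ◇p there: w3:F. ✗
w3: successors {w4}; ◇p there: w4:F. ✗
w4: no successors, so ◇◇p fails. ✗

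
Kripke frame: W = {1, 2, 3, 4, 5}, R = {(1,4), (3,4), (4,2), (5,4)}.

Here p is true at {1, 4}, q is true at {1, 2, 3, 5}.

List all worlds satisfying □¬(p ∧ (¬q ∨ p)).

{2, 4}

1: successors {4}; ¬(p ∧ (¬q ∨ p)) there: 4:F. ✗
2: no successors, so □¬(p ∧ (¬q ∨ p)) holds vacuously. ✓
3: successors {4}; ¬(p ∧ (¬q ∨ p)) there: 4:F. ✗
4: successors {2}; ¬(p ∧ (¬q ∨ p)) there: 2:T. ✓
5: successors {4}; ¬(p ∧ (¬q ∨ p)) there: 4:F. ✗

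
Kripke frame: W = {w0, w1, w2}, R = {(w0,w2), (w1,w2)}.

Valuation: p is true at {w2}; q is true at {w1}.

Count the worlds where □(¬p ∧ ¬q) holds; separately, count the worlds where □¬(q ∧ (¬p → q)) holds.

For □(¬p ∧ ¬q):
w0: successors {w2}; ¬p ∧ ¬q there: w2:F. ✗
w1: successors {w2}; ¬p ∧ ¬q there: w2:F. ✗
w2: no successors, so □(¬p ∧ ¬q) holds vacuously. ✓
— 1 world.
For □¬(q ∧ (¬p → q)):
w0: successors {w2}; ¬(q ∧ (¬p → q)) there: w2:T. ✓
w1: successors {w2}; ¬(q ∧ (¬p → q)) there: w2:T. ✓
w2: no successors, so □¬(q ∧ (¬p → q)) holds vacuously. ✓
— 3 worlds.

1 and 3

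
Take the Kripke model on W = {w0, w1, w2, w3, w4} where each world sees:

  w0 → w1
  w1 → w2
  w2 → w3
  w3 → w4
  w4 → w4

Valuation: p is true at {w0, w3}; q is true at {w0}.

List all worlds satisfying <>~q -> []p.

{w2}

w0: <>~q is T, []p is F. ✗
w1: <>~q is T, []p is F. ✗
w2: <>~q is T, []p is T. ✓
w3: <>~q is T, []p is F. ✗
w4: <>~q is T, []p is F. ✗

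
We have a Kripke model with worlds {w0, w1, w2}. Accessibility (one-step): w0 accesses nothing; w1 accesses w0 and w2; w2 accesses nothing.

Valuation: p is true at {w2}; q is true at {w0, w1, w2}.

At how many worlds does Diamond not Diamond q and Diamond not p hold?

w0: Diamond not Diamond q is F, Diamond not p is F. ✗
w1: Diamond not Diamond q is T, Diamond not p is T. ✓
w2: Diamond not Diamond q is F, Diamond not p is F. ✗
Satisfying worlds: {w1}.

1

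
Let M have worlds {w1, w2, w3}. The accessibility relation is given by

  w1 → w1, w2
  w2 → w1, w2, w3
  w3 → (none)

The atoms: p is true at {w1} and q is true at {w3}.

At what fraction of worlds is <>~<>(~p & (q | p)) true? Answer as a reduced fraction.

w1: successors {w1, w2}; ~<>(~p & (q | p)) there: w1:T, w2:F. ✓
w2: successors {w1, w2, w3}; ~<>(~p & (q | p)) there: w1:T, w2:F, w3:T. ✓
w3: no successors, so <>~<>(~p & (q | p)) fails. ✗
That's 2 of 3 worlds, so 2/3.

2/3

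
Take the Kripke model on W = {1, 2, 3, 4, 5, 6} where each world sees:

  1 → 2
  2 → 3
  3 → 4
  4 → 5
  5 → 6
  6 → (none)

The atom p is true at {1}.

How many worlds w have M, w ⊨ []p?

1: successors {2}; p there: 2:F. ✗
2: successors {3}; p there: 3:F. ✗
3: successors {4}; p there: 4:F. ✗
4: successors {5}; p there: 5:F. ✗
5: successors {6}; p there: 6:F. ✗
6: no successors, so []p holds vacuously. ✓
Satisfying worlds: {6}.

1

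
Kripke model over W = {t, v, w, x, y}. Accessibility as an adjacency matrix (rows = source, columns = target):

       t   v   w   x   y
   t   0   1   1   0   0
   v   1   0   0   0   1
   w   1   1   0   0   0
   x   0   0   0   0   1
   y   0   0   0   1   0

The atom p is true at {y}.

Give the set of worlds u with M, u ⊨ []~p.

t: successors {v, w}; ~p there: v:T, w:T. ✓
v: successors {t, y}; ~p there: t:T, y:F. ✗
w: successors {t, v}; ~p there: t:T, v:T. ✓
x: successors {y}; ~p there: y:F. ✗
y: successors {x}; ~p there: x:T. ✓

{t, w, y}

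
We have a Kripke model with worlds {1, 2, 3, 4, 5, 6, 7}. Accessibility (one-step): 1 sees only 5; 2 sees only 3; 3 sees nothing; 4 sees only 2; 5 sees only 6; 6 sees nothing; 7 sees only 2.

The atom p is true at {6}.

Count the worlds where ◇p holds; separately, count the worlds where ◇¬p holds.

For ◇p:
1: successors {5}; p there: 5:F. ✗
2: successors {3}; p there: 3:F. ✗
3: no successors, so ◇p fails. ✗
4: successors {2}; p there: 2:F. ✗
5: successors {6}; p there: 6:T. ✓
6: no successors, so ◇p fails. ✗
7: successors {2}; p there: 2:F. ✗
— 1 world.
For ◇¬p:
1: successors {5}; ¬p there: 5:T. ✓
2: successors {3}; ¬p there: 3:T. ✓
3: no successors, so ◇¬p fails. ✗
4: successors {2}; ¬p there: 2:T. ✓
5: successors {6}; ¬p there: 6:F. ✗
6: no successors, so ◇¬p fails. ✗
7: successors {2}; ¬p there: 2:T. ✓
— 4 worlds.

1 and 4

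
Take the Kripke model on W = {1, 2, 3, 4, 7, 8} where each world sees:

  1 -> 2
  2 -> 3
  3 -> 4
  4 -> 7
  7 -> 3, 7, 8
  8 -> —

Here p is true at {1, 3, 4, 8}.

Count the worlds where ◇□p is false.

1: successors {2}; □p there: 2:T. ✓
2: successors {3}; □p there: 3:T. ✓
3: successors {4}; □p there: 4:F. ✗
4: successors {7}; □p there: 7:F. ✗
7: successors {3, 7, 8}; □p there: 3:T, 7:F, 8:T. ✓
8: no successors, so ◇□p fails. ✗
Satisfying worlds: {1, 2, 7}.
So ◇□p fails at the other 3 worlds.

3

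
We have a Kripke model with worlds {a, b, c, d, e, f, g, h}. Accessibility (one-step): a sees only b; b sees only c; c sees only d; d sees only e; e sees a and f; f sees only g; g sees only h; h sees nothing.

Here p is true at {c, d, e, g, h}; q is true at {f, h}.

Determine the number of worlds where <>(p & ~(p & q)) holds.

4

a: successors {b}; p & ~(p & q) there: b:F. ✗
b: successors {c}; p & ~(p & q) there: c:T. ✓
c: successors {d}; p & ~(p & q) there: d:T. ✓
d: successors {e}; p & ~(p & q) there: e:T. ✓
e: successors {a, f}; p & ~(p & q) there: a:F, f:F. ✗
f: successors {g}; p & ~(p & q) there: g:T. ✓
g: successors {h}; p & ~(p & q) there: h:F. ✗
h: no successors, so <>(p & ~(p & q)) fails. ✗
Satisfying worlds: {b, c, d, f}.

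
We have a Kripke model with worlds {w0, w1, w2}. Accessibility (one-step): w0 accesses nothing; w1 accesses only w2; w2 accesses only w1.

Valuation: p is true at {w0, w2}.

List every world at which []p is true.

{w0, w1}

w0: no successors, so []p holds vacuously. ✓
w1: successors {w2}; p there: w2:T. ✓
w2: successors {w1}; p there: w1:F. ✗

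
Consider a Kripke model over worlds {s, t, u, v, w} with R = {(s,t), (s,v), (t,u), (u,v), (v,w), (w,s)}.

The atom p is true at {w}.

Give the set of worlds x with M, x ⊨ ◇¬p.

s: successors {t, v}; ¬p there: t:T, v:T. ✓
t: successors {u}; ¬p there: u:T. ✓
u: successors {v}; ¬p there: v:T. ✓
v: successors {w}; ¬p there: w:F. ✗
w: successors {s}; ¬p there: s:T. ✓

{s, t, u, w}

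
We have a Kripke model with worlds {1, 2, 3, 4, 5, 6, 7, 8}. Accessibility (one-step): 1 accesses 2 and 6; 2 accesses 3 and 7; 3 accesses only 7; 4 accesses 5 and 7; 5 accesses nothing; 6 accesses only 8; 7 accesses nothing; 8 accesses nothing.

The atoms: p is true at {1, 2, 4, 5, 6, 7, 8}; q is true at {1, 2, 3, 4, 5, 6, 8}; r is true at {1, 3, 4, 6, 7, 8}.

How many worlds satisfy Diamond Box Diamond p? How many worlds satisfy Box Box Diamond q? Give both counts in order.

For Diamond Box Diamond p:
1: successors {2, 6}; Box Diamond p there: 2:F, 6:F. ✗
2: successors {3, 7}; Box Diamond p there: 3:F, 7:T. ✓
3: successors {7}; Box Diamond p there: 7:T. ✓
4: successors {5, 7}; Box Diamond p there: 5:T, 7:T. ✓
5: no successors, so Diamond Box Diamond p fails. ✗
6: successors {8}; Box Diamond p there: 8:T. ✓
7: no successors, so Diamond Box Diamond p fails. ✗
8: no successors, so Diamond Box Diamond p fails. ✗
— 4 worlds.
For Box Box Diamond q:
1: successors {2, 6}; Box Diamond q there: 2:F, 6:F. ✗
2: successors {3, 7}; Box Diamond q there: 3:F, 7:T. ✗
3: successors {7}; Box Diamond q there: 7:T. ✓
4: successors {5, 7}; Box Diamond q there: 5:T, 7:T. ✓
5: no successors, so Box Box Diamond q holds vacuously. ✓
6: successors {8}; Box Diamond q there: 8:T. ✓
7: no successors, so Box Box Diamond q holds vacuously. ✓
8: no successors, so Box Box Diamond q holds vacuously. ✓
— 6 worlds.

4 and 6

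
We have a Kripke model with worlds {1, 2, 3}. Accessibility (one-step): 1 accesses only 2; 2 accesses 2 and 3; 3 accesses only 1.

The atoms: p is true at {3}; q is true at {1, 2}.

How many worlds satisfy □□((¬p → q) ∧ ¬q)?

1: successors {2}; □((¬p → q) ∧ ¬q) there: 2:F. ✗
2: successors {2, 3}; □((¬p → q) ∧ ¬q) there: 2:F, 3:F. ✗
3: successors {1}; □((¬p → q) ∧ ¬q) there: 1:F. ✗
Satisfying worlds: ∅.

0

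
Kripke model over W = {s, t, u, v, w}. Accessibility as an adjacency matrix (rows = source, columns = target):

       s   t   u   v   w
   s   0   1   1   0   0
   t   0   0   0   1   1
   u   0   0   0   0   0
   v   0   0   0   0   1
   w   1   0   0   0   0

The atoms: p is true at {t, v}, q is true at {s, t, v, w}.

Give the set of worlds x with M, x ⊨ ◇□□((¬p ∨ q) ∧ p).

s: successors {t, u}; □□((¬p ∨ q) ∧ p) there: t:F, u:T. ✓
t: successors {v, w}; □□((¬p ∨ q) ∧ p) there: v:F, w:F. ✗
u: no successors, so ◇□□((¬p ∨ q) ∧ p) fails. ✗
v: successors {w}; □□((¬p ∨ q) ∧ p) there: w:F. ✗
w: successors {s}; □□((¬p ∨ q) ∧ p) there: s:F. ✗

{s}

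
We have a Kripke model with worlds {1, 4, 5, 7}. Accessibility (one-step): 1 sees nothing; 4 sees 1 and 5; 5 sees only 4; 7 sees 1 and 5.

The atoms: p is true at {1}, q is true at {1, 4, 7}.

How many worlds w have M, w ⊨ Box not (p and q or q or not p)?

1

1: no successors, so Box not (p and q or q or not p) holds vacuously. ✓
4: successors {1, 5}; not (p and q or q or not p) there: 1:F, 5:F. ✗
5: successors {4}; not (p and q or q or not p) there: 4:F. ✗
7: successors {1, 5}; not (p and q or q or not p) there: 1:F, 5:F. ✗
Satisfying worlds: {1}.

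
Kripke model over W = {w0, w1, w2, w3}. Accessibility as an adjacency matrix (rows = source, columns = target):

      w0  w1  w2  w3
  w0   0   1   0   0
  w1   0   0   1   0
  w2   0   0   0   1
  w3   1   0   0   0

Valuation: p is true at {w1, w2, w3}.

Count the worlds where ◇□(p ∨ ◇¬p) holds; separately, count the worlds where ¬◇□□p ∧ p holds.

For ◇□(p ∨ ◇¬p):
w0: successors {w1}; □(p ∨ ◇¬p) there: w1:T. ✓
w1: successors {w2}; □(p ∨ ◇¬p) there: w2:T. ✓
w2: successors {w3}; □(p ∨ ◇¬p) there: w3:F. ✗
w3: successors {w0}; □(p ∨ ◇¬p) there: w0:T. ✓
— 3 worlds.
For ¬◇□□p ∧ p:
w0: ¬◇□□p is F, p is F. ✗
w1: ¬◇□□p is T, p is T. ✓
w2: ¬◇□□p is F, p is T. ✗
w3: ¬◇□□p is F, p is T. ✗
— 1 world.

3 and 1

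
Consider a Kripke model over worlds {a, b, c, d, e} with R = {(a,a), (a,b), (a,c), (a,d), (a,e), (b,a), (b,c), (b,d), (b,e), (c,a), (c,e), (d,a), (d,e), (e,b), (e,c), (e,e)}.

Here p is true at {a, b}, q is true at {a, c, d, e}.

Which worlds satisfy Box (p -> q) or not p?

{b, c, d, e}

a: Box (p -> q) is F, not p is F. ✗
b: Box (p -> q) is T, not p is F. ✓
c: Box (p -> q) is T, not p is T. ✓
d: Box (p -> q) is T, not p is T. ✓
e: Box (p -> q) is F, not p is T. ✓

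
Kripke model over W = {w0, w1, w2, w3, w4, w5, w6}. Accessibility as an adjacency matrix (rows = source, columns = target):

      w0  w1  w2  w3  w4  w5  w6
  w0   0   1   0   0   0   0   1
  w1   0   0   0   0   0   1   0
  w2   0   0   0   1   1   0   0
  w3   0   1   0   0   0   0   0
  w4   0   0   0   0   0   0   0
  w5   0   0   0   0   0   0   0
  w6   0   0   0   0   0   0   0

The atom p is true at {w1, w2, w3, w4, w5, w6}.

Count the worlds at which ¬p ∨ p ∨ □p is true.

w0: ¬p is T, p ∨ □p is T. ✓
w1: ¬p is F, p ∨ □p is T. ✓
w2: ¬p is F, p ∨ □p is T. ✓
w3: ¬p is F, p ∨ □p is T. ✓
w4: ¬p is F, p ∨ □p is T. ✓
w5: ¬p is F, p ∨ □p is T. ✓
w6: ¬p is F, p ∨ □p is T. ✓
Satisfying worlds: {w0, w1, w2, w3, w4, w5, w6}.

7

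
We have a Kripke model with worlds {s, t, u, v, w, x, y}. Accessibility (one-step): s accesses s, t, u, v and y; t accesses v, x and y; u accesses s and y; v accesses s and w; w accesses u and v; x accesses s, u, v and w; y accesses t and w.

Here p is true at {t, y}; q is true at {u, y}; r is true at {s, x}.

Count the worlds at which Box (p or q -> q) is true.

s: successors {s, t, u, v, y}; p or q -> q there: s:T, t:F, u:T, v:T, y:T. ✗
t: successors {v, x, y}; p or q -> q there: v:T, x:T, y:T. ✓
u: successors {s, y}; p or q -> q there: s:T, y:T. ✓
v: successors {s, w}; p or q -> q there: s:T, w:T. ✓
w: successors {u, v}; p or q -> q there: u:T, v:T. ✓
x: successors {s, u, v, w}; p or q -> q there: s:T, u:T, v:T, w:T. ✓
y: successors {t, w}; p or q -> q there: t:F, w:T. ✗
Satisfying worlds: {t, u, v, w, x}.

5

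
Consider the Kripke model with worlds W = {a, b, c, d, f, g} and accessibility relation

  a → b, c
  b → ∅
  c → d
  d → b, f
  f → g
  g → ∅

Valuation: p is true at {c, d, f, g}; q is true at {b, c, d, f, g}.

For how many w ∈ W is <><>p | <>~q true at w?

3

a: <><>p is T, <>~q is F. ✓
b: <><>p is F, <>~q is F. ✗
c: <><>p is T, <>~q is F. ✓
d: <><>p is T, <>~q is F. ✓
f: <><>p is F, <>~q is F. ✗
g: <><>p is F, <>~q is F. ✗
Satisfying worlds: {a, c, d}.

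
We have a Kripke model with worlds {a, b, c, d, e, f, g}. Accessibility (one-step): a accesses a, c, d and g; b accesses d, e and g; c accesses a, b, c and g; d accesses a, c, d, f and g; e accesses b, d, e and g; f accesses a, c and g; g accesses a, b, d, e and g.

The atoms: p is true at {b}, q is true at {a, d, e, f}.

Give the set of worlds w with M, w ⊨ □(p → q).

a: successors {a, c, d, g}; p → q there: a:T, c:T, d:T, g:T. ✓
b: successors {d, e, g}; p → q there: d:T, e:T, g:T. ✓
c: successors {a, b, c, g}; p → q there: a:T, b:F, c:T, g:T. ✗
d: successors {a, c, d, f, g}; p → q there: a:T, c:T, d:T, f:T, g:T. ✓
e: successors {b, d, e, g}; p → q there: b:F, d:T, e:T, g:T. ✗
f: successors {a, c, g}; p → q there: a:T, c:T, g:T. ✓
g: successors {a, b, d, e, g}; p → q there: a:T, b:F, d:T, e:T, g:T. ✗

{a, b, d, f}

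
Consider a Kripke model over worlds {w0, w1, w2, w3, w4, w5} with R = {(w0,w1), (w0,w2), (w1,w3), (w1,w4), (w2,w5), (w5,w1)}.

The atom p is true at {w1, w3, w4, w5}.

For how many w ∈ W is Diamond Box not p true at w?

w0: successors {w1, w2}; Box not p there: w1:F, w2:F. ✗
w1: successors {w3, w4}; Box not p there: w3:T, w4:T. ✓
w2: successors {w5}; Box not p there: w5:F. ✗
w3: no successors, so Diamond Box not p fails. ✗
w4: no successors, so Diamond Box not p fails. ✗
w5: successors {w1}; Box not p there: w1:F. ✗
Satisfying worlds: {w1}.

1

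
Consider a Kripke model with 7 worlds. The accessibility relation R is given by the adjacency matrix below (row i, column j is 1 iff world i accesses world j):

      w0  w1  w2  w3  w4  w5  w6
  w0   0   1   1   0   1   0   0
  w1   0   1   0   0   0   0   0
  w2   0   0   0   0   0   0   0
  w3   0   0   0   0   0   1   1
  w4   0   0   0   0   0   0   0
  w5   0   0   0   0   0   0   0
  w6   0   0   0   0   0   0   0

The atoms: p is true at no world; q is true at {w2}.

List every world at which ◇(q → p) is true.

{w0, w1, w3}

w0: successors {w1, w2, w4}; q → p there: w1:T, w2:F, w4:T. ✓
w1: successors {w1}; q → p there: w1:T. ✓
w2: no successors, so ◇(q → p) fails. ✗
w3: successors {w5, w6}; q → p there: w5:T, w6:T. ✓
w4: no successors, so ◇(q → p) fails. ✗
w5: no successors, so ◇(q → p) fails. ✗
w6: no successors, so ◇(q → p) fails. ✗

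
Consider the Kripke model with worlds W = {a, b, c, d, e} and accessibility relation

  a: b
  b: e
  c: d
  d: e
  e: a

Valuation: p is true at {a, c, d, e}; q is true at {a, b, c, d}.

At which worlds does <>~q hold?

a: successors {b}; ~q there: b:F. ✗
b: successors {e}; ~q there: e:T. ✓
c: successors {d}; ~q there: d:F. ✗
d: successors {e}; ~q there: e:T. ✓
e: successors {a}; ~q there: a:F. ✗

{b, d}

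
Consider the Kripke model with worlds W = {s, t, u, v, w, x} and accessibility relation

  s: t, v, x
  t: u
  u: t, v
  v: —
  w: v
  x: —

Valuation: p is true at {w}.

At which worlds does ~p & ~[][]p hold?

{s, t, u}

s: ~p is T, ~[][]p is T. ✓
t: ~p is T, ~[][]p is T. ✓
u: ~p is T, ~[][]p is T. ✓
v: ~p is T, ~[][]p is F. ✗
w: ~p is F, ~[][]p is F. ✗
x: ~p is T, ~[][]p is F. ✗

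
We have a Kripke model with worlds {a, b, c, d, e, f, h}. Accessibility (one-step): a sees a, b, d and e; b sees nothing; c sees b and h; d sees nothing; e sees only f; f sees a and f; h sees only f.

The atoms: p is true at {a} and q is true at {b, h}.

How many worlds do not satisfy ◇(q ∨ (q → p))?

2

a: successors {a, b, d, e}; q ∨ (q → p) there: a:T, b:T, d:T, e:T. ✓
b: no successors, so ◇(q ∨ (q → p)) fails. ✗
c: successors {b, h}; q ∨ (q → p) there: b:T, h:T. ✓
d: no successors, so ◇(q ∨ (q → p)) fails. ✗
e: successors {f}; q ∨ (q → p) there: f:T. ✓
f: successors {a, f}; q ∨ (q → p) there: a:T, f:T. ✓
h: successors {f}; q ∨ (q → p) there: f:T. ✓
Satisfying worlds: {a, c, e, f, h}.
So ◇(q ∨ (q → p)) fails at the other 2 worlds.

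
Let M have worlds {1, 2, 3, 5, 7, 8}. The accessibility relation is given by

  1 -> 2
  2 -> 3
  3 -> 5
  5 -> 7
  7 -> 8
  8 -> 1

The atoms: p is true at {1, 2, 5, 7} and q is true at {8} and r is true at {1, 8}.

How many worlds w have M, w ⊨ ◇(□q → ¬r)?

1: successors {2}; □q → ¬r there: 2:T. ✓
2: successors {3}; □q → ¬r there: 3:T. ✓
3: successors {5}; □q → ¬r there: 5:T. ✓
5: successors {7}; □q → ¬r there: 7:T. ✓
7: successors {8}; □q → ¬r there: 8:T. ✓
8: successors {1}; □q → ¬r there: 1:T. ✓
Satisfying worlds: {1, 2, 3, 5, 7, 8}.

6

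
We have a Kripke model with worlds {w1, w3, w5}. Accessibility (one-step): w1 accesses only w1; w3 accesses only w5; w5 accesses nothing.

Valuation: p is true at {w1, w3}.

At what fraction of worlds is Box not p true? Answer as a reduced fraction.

2/3

w1: successors {w1}; not p there: w1:F. ✗
w3: successors {w5}; not p there: w5:T. ✓
w5: no successors, so Box not p holds vacuously. ✓
That's 2 of 3 worlds, so 2/3.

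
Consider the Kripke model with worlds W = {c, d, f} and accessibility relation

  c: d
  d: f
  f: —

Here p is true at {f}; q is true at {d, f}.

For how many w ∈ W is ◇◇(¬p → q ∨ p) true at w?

1

c: successors {d}; ◇(¬p → q ∨ p) there: d:T. ✓
d: successors {f}; ◇(¬p → q ∨ p) there: f:F. ✗
f: no successors, so ◇◇(¬p → q ∨ p) fails. ✗
Satisfying worlds: {c}.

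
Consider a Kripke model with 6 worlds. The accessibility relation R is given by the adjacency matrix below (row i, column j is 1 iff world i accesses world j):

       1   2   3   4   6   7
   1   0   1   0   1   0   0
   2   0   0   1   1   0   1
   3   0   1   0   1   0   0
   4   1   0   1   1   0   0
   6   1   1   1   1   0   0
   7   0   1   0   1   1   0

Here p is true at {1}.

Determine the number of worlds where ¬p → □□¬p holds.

1

1: ¬p is F, □□¬p is F. ✓
2: ¬p is T, □□¬p is F. ✗
3: ¬p is T, □□¬p is F. ✗
4: ¬p is T, □□¬p is F. ✗
6: ¬p is T, □□¬p is F. ✗
7: ¬p is T, □□¬p is F. ✗
Satisfying worlds: {1}.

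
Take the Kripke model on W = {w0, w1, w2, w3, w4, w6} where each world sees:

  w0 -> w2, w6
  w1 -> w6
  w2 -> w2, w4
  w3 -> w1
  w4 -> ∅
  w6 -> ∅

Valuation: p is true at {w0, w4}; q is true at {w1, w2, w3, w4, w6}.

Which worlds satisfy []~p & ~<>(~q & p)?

w0: []~p is T, ~<>(~q & p) is T. ✓
w1: []~p is T, ~<>(~q & p) is T. ✓
w2: []~p is F, ~<>(~q & p) is T. ✗
w3: []~p is T, ~<>(~q & p) is T. ✓
w4: []~p is T, ~<>(~q & p) is T. ✓
w6: []~p is T, ~<>(~q & p) is T. ✓

{w0, w1, w3, w4, w6}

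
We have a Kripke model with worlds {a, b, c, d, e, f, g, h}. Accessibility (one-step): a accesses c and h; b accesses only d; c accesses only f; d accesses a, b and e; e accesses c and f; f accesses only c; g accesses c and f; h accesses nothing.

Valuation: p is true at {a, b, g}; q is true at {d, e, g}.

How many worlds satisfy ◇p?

a: successors {c, h}; p there: c:F, h:F. ✗
b: successors {d}; p there: d:F. ✗
c: successors {f}; p there: f:F. ✗
d: successors {a, b, e}; p there: a:T, b:T, e:F. ✓
e: successors {c, f}; p there: c:F, f:F. ✗
f: successors {c}; p there: c:F. ✗
g: successors {c, f}; p there: c:F, f:F. ✗
h: no successors, so ◇p fails. ✗
Satisfying worlds: {d}.

1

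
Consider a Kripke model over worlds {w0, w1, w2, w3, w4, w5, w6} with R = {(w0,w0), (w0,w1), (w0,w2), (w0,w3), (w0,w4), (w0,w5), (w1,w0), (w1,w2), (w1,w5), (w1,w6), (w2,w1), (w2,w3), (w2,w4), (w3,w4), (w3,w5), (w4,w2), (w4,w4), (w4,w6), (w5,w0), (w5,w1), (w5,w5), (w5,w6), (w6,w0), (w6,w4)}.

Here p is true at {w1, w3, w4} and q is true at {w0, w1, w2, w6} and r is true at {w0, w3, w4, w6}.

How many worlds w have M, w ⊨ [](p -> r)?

4

w0: successors {w0, w1, w2, w3, w4, w5}; p -> r there: w0:T, w1:F, w2:T, w3:T, w4:T, w5:T. ✗
w1: successors {w0, w2, w5, w6}; p -> r there: w0:T, w2:T, w5:T, w6:T. ✓
w2: successors {w1, w3, w4}; p -> r there: w1:F, w3:T, w4:T. ✗
w3: successors {w4, w5}; p -> r there: w4:T, w5:T. ✓
w4: successors {w2, w4, w6}; p -> r there: w2:T, w4:T, w6:T. ✓
w5: successors {w0, w1, w5, w6}; p -> r there: w0:T, w1:F, w5:T, w6:T. ✗
w6: successors {w0, w4}; p -> r there: w0:T, w4:T. ✓
Satisfying worlds: {w1, w3, w4, w6}.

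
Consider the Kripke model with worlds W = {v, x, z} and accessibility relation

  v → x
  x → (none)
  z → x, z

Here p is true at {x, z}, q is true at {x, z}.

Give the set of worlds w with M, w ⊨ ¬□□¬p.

{z}

v: □□¬p is T. ✗
x: □□¬p is T. ✗
z: □□¬p is F. ✓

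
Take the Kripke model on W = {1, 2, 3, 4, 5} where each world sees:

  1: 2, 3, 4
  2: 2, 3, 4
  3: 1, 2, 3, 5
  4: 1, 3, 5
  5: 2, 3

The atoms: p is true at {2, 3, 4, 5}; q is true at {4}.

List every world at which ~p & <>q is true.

1: ~p is T, <>q is T. ✓
2: ~p is F, <>q is T. ✗
3: ~p is F, <>q is F. ✗
4: ~p is F, <>q is F. ✗
5: ~p is F, <>q is F. ✗

{1}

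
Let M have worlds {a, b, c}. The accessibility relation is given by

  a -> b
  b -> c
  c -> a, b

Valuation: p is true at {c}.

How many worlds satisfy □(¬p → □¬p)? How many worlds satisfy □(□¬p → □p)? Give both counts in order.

1 and 1

For □(¬p → □¬p):
a: successors {b}; ¬p → □¬p there: b:F. ✗
b: successors {c}; ¬p → □¬p there: c:T. ✓
c: successors {a, b}; ¬p → □¬p there: a:T, b:F. ✗
— 1 world.
For □(□¬p → □p):
a: successors {b}; □¬p → □p there: b:T. ✓
b: successors {c}; □¬p → □p there: c:F. ✗
c: successors {a, b}; □¬p → □p there: a:F, b:T. ✗
— 1 world.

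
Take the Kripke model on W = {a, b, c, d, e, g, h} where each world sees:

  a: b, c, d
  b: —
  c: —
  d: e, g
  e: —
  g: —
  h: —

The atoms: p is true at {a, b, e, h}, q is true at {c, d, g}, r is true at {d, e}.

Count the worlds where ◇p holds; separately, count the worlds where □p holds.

For ◇p:
a: successors {b, c, d}; p there: b:T, c:F, d:F. ✓
b: no successors, so ◇p fails. ✗
c: no successors, so ◇p fails. ✗
d: successors {e, g}; p there: e:T, g:F. ✓
e: no successors, so ◇p fails. ✗
g: no successors, so ◇p fails. ✗
h: no successors, so ◇p fails. ✗
— 2 worlds.
For □p:
a: successors {b, c, d}; p there: b:T, c:F, d:F. ✗
b: no successors, so □p holds vacuously. ✓
c: no successors, so □p holds vacuously. ✓
d: successors {e, g}; p there: e:T, g:F. ✗
e: no successors, so □p holds vacuously. ✓
g: no successors, so □p holds vacuously. ✓
h: no successors, so □p holds vacuously. ✓
— 5 worlds.

2 and 5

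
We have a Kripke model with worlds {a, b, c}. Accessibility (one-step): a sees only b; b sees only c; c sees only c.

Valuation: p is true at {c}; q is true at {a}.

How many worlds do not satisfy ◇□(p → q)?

a: successors {b}; □(p → q) there: b:F. ✗
b: successors {c}; □(p → q) there: c:F. ✗
c: successors {c}; □(p → q) there: c:F. ✗
Satisfying worlds: ∅.
So ◇□(p → q) fails at the other 3 worlds.

3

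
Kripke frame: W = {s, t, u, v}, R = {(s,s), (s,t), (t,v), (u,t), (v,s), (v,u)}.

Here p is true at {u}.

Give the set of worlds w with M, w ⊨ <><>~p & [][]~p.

s: <><>~p is T, [][]~p is T. ✓
t: <><>~p is T, [][]~p is F. ✗
u: <><>~p is T, [][]~p is T. ✓
v: <><>~p is T, [][]~p is T. ✓

{s, u, v}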